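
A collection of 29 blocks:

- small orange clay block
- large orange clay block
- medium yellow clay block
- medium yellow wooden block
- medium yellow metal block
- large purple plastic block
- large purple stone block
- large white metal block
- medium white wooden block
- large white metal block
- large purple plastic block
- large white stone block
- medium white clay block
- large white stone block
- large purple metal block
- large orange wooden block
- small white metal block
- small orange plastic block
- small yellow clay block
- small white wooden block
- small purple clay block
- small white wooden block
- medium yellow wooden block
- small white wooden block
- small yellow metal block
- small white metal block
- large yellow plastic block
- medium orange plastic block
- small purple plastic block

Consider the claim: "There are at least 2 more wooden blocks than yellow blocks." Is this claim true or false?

|wooden blocks| = 7.
|yellow blocks| = 7.
The claim requires 7 − 7 = 0 ≥ 2, which does not hold.

False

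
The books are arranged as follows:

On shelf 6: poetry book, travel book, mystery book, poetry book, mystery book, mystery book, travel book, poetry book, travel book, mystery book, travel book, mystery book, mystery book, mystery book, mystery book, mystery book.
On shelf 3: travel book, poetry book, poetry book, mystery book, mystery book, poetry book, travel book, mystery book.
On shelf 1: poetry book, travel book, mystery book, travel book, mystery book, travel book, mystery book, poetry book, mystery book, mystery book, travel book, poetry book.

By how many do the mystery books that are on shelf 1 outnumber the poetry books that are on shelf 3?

mystery books on shelf 1: 5.
poetry books on shelf 3: 3.
5 − 3 = 2.

2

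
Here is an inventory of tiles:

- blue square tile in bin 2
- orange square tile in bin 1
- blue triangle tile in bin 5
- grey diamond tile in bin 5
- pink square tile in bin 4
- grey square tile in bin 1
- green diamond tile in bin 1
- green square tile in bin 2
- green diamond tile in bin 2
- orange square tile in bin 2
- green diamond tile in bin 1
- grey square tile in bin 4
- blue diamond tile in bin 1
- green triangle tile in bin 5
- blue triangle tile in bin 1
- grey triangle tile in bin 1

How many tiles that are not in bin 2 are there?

12

Total tiles: 16; with the excluded value: 4; remaining 16 − 4 = 12.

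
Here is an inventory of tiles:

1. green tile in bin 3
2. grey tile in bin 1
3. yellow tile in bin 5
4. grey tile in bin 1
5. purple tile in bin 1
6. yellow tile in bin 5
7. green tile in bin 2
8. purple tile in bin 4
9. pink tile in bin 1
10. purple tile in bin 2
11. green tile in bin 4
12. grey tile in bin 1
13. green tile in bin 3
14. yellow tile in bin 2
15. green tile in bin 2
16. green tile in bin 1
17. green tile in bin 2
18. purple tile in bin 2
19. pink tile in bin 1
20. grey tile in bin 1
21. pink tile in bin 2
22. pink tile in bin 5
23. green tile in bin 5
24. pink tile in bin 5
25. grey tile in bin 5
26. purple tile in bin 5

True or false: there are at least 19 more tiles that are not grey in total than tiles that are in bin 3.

True

There are 21 tiles that are not grey.
There are 2 tiles in bin 3.
The claim requires 21 − 2 = 19 ≥ 19, which holds.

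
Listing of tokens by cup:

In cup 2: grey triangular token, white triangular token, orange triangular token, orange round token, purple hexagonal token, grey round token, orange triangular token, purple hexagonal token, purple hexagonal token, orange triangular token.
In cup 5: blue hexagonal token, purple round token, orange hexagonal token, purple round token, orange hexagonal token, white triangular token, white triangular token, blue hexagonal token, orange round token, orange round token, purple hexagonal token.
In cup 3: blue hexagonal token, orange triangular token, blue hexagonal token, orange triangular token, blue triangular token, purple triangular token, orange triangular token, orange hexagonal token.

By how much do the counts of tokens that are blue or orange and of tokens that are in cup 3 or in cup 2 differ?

tokens that are blue or orange: 17. tokens in cup 3 or in cup 2: 18.
|17 − 18| = 18 − 17 = 1.

1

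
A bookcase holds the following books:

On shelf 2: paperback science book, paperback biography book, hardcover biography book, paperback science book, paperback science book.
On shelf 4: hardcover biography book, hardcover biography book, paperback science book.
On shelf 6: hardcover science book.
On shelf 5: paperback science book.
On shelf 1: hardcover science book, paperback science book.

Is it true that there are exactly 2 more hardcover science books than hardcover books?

False

There are 2 hardcover science books.
There are 5 hardcover books.
The claim requires 2 − 5 (= -3) to equal 2, which does not hold.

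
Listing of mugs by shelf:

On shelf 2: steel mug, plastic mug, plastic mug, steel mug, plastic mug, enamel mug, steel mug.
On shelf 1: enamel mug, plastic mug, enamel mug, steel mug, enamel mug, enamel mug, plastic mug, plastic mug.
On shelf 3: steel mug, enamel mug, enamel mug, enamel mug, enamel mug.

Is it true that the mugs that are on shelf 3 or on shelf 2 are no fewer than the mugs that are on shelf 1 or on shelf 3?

There are 12 mugs on shelf 3 or on shelf 2.
There are 13 mugs on shelf 1 or on shelf 3.
The claim requires 12 ≥ 13, which does not hold.

False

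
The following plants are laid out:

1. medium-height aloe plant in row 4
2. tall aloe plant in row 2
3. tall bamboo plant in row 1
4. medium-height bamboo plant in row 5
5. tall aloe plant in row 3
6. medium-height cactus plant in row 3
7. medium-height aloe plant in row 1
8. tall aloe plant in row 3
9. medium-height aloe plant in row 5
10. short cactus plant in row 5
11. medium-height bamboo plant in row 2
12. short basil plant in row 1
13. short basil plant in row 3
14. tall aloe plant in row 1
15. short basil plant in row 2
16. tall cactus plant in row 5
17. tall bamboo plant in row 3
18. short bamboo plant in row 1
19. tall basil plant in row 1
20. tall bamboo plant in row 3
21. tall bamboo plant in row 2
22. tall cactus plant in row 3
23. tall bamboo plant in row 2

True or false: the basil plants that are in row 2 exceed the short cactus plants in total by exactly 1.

basil plants in row 2: 1.
short cactus plants: 1.
The claim requires 1 − 1 (= 0) to equal 1, which does not hold.

False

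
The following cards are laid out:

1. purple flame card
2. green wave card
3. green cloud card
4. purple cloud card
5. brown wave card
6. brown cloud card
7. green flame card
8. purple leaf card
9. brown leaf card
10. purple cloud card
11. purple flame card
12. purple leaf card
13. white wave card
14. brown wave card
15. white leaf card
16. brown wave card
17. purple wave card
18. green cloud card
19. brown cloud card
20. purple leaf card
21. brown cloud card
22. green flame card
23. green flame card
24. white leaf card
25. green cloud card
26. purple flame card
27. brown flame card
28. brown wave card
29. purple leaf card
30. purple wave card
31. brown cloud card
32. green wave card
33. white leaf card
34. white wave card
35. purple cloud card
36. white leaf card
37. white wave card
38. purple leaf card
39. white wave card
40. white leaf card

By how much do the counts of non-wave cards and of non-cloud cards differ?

2

non-wave cards: 28. non-cloud cards: 30.
|28 − 30| = 30 − 28 = 2.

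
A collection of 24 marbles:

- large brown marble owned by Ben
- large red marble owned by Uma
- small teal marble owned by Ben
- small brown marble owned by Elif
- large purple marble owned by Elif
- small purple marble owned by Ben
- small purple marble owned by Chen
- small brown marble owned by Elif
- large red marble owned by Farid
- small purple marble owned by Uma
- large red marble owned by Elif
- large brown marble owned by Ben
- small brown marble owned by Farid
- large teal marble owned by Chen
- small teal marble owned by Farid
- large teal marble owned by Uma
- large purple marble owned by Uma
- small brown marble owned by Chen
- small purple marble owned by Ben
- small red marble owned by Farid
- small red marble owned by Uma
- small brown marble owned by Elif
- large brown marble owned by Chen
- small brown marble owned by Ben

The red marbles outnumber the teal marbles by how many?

1

red marbles: 5.
teal marbles: 4.
5 − 4 = 1.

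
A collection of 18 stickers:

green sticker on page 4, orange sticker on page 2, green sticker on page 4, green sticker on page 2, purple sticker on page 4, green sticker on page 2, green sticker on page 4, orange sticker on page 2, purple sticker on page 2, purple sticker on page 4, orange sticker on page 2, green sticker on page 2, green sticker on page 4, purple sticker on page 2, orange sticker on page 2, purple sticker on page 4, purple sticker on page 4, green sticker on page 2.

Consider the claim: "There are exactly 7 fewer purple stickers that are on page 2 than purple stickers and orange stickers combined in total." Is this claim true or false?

False

There are 2 purple stickers on page 2.
purple stickers: 6; orange stickers: 4; combined: 6 + 4 = 10.
The claim requires 10 − 2 (= 8) to equal 7, which does not hold.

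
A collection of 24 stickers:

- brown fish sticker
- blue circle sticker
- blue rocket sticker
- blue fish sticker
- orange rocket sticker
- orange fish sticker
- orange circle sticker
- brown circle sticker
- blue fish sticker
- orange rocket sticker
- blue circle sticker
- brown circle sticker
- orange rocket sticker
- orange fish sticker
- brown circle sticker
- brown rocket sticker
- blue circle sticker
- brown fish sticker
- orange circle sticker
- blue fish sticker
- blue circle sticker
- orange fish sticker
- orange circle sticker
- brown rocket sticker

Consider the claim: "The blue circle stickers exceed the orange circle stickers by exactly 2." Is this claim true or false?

|blue circle stickers| = 4.
|orange circle stickers| = 3.
The claim requires 4 − 3 (= 1) to equal 2, which does not hold.

False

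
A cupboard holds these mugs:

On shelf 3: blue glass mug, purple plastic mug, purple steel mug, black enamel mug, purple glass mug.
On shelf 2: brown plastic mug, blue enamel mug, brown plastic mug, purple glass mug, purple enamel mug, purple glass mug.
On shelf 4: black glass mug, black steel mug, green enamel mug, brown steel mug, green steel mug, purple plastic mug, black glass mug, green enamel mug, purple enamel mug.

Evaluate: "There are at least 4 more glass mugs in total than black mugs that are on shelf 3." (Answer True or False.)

There are 6 glass mugs.
There is 1 black mug on shelf 3.
The claim requires 6 − 1 = 5 ≥ 4, which holds.

True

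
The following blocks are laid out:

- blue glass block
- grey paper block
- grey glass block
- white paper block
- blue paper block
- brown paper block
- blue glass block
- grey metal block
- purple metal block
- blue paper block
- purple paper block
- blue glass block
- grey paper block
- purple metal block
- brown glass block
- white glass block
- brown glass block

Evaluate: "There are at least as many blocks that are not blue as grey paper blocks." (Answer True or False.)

|blocks that are not blue| = 12.
|grey paper blocks| = 2.
The claim requires 12 ≥ 2, which holds.

True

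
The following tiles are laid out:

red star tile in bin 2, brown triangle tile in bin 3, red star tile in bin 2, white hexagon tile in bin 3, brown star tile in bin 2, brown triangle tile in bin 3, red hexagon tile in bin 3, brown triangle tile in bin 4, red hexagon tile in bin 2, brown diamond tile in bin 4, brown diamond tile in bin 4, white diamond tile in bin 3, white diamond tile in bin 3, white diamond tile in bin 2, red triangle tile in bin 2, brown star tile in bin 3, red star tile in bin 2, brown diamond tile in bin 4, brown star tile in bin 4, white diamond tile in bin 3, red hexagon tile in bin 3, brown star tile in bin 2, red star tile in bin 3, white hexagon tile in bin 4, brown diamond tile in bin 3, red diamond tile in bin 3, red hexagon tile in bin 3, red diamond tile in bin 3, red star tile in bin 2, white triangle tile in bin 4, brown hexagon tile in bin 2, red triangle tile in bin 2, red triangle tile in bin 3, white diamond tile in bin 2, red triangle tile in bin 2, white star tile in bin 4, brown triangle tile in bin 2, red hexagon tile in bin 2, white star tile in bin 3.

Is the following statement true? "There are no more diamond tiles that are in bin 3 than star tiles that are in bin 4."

False

diamond tiles in bin 3: 6.
star tiles in bin 4: 2.
The claim requires 6 ≤ 2, which does not hold.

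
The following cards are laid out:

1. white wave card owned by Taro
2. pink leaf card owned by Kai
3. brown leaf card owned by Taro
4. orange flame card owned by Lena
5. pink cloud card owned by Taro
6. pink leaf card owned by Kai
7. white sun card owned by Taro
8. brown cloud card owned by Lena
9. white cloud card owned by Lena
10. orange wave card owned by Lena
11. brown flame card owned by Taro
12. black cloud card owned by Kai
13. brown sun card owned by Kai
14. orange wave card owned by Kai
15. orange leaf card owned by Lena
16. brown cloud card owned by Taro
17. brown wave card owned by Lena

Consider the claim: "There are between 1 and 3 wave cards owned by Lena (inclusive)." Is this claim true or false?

|wave cards owned by Lena| = 2.
The claim requires 1 ≤ 2 ≤ 3, which holds.

True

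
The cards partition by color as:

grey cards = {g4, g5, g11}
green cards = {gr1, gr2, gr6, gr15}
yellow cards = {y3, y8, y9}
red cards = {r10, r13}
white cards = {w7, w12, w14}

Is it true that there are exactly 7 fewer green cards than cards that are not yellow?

There are 4 green cards.
There are 12 cards that are not yellow.
The claim requires 12 − 4 (= 8) to equal 7, which does not hold.

False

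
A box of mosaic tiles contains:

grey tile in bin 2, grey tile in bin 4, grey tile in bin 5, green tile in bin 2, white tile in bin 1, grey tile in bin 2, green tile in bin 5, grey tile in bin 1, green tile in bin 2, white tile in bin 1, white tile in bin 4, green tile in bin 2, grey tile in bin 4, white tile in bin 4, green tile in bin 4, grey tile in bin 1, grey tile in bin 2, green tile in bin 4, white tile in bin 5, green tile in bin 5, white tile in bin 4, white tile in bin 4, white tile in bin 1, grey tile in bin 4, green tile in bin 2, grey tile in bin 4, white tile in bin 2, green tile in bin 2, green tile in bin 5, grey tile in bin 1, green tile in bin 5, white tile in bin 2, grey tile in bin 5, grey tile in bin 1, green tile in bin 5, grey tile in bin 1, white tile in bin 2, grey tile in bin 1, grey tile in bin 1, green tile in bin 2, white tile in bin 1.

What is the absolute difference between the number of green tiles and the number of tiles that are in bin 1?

2

green tiles: 13. tiles in bin 1: 11.
|13 − 11| = 13 − 11 = 2.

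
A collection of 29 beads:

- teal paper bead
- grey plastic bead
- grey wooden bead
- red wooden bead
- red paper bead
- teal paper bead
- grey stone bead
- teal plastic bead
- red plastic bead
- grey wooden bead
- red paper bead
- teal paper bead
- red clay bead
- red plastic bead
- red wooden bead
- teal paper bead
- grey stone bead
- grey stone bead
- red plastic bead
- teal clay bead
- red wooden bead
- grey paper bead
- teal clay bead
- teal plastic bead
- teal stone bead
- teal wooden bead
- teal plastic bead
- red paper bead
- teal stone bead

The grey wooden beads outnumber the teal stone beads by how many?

grey wooden beads: 2.
teal stone beads: 2.
2 − 2 = 0.

0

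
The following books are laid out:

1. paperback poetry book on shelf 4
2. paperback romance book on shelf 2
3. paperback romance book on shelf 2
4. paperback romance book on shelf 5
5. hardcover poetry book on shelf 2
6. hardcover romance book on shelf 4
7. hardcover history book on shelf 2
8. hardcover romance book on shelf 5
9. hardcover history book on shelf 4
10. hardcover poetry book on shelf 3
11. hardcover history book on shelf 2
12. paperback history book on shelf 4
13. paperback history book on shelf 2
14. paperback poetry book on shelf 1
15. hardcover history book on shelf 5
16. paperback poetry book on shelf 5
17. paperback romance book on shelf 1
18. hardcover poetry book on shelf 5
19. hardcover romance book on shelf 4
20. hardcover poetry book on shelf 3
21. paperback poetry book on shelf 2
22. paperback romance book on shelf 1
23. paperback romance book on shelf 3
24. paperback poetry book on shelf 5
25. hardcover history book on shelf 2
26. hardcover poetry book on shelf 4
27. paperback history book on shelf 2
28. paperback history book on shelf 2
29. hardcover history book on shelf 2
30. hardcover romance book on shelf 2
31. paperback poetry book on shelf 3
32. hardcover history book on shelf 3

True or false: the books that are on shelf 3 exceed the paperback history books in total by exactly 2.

books on shelf 3: 5.
paperback history books: 4.
The claim requires 5 − 4 (= 1) to equal 2, which does not hold.

False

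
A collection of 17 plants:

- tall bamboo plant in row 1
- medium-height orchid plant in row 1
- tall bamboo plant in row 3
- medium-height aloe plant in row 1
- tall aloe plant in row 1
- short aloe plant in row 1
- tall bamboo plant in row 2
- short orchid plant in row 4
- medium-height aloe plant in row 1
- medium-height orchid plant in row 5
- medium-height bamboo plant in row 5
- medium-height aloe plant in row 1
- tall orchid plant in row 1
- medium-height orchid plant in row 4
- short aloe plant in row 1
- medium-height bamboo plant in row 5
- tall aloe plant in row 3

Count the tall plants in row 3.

2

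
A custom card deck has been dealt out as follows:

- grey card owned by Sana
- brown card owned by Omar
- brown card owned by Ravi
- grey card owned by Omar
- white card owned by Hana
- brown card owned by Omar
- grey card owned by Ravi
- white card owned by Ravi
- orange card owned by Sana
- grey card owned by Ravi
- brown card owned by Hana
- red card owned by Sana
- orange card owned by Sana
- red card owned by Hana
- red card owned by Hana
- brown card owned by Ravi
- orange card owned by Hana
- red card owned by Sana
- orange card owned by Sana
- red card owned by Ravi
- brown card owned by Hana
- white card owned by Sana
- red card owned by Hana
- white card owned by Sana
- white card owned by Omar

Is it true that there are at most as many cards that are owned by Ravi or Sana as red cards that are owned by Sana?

Count of cards owned by Ravi or Sana: 14.
Count of red cards owned by Sana: 2.
The claim requires 14 ≤ 2, which does not hold.

False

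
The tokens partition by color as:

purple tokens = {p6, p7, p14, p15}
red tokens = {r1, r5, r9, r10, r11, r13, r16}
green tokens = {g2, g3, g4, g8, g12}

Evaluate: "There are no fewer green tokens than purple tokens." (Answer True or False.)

True

green tokens: 5.
purple tokens: 4.
The claim requires 5 ≥ 4, which holds.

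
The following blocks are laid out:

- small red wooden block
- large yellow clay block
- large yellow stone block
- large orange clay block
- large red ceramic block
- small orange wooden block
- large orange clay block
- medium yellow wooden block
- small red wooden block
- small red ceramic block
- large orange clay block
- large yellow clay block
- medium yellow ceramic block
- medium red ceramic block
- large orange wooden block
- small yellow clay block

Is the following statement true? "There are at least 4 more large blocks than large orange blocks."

True

large blocks: 8.
large orange blocks: 4.
The claim requires 8 − 4 = 4 ≥ 4, which holds.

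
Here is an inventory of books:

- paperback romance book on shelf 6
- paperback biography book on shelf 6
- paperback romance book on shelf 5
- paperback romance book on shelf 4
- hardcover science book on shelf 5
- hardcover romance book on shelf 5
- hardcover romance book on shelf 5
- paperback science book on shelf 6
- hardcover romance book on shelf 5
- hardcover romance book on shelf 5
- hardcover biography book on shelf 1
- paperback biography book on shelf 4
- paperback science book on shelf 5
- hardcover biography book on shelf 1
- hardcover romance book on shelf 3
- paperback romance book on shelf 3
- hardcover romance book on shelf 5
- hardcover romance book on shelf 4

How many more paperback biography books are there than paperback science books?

paperback biography books: 2.
paperback science books: 2.
2 − 2 = 0.

0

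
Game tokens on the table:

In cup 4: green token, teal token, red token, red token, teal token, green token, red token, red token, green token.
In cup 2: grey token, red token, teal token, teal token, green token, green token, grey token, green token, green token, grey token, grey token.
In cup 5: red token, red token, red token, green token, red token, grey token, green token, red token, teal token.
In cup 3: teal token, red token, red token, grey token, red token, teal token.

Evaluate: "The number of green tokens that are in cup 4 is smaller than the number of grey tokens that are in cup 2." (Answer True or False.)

True

|green tokens in cup 4| = 3.
|grey tokens in cup 2| = 4.
The claim requires 3 < 4, which holds.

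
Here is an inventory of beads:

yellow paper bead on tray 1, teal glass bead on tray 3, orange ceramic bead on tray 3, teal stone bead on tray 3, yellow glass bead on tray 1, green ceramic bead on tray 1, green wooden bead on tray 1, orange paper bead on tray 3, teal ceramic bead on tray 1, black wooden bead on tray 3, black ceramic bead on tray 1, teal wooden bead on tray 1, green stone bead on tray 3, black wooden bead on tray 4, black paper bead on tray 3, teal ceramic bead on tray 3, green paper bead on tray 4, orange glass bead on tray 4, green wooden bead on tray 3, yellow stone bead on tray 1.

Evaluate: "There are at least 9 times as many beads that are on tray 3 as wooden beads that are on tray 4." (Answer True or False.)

|beads on tray 3| = 9.
|wooden beads on tray 4| = 1.
The claim requires 9 ≥ 9 × 1 = 9, which holds.

True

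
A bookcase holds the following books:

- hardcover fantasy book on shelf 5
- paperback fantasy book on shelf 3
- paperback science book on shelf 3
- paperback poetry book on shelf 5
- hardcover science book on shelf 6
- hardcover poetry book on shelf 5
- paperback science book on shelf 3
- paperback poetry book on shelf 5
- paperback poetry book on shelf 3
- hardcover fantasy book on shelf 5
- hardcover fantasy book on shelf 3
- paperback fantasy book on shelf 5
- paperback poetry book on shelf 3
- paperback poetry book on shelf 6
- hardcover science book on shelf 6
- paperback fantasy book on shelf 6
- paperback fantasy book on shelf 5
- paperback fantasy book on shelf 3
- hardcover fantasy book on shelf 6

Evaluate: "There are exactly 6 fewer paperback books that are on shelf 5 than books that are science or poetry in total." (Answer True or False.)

There are 4 paperback books on shelf 5.
There are 10 books that are science or poetry.
The claim requires 10 − 4 (= 6) to equal 6, which holds.

True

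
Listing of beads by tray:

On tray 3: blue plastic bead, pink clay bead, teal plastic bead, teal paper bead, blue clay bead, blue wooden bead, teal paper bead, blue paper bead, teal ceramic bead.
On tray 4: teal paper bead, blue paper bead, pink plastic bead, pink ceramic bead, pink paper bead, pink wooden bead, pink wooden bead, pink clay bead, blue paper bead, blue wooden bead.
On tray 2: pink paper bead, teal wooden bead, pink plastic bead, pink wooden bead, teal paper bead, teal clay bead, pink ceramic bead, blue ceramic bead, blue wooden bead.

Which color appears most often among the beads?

Counts by color: pink 11, blue 9, teal 8.
The maximum is 11, held uniquely by pink.

pink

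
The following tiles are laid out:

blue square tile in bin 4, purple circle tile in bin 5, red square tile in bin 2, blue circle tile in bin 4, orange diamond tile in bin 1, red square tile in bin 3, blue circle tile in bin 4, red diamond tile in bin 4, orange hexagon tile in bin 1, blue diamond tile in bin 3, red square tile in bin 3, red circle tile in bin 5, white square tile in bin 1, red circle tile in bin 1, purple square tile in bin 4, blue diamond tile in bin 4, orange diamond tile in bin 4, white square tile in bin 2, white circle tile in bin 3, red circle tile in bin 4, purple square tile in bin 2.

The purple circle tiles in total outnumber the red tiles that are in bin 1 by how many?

purple circle tiles: 1.
red tiles in bin 1: 1.
1 − 1 = 0.

0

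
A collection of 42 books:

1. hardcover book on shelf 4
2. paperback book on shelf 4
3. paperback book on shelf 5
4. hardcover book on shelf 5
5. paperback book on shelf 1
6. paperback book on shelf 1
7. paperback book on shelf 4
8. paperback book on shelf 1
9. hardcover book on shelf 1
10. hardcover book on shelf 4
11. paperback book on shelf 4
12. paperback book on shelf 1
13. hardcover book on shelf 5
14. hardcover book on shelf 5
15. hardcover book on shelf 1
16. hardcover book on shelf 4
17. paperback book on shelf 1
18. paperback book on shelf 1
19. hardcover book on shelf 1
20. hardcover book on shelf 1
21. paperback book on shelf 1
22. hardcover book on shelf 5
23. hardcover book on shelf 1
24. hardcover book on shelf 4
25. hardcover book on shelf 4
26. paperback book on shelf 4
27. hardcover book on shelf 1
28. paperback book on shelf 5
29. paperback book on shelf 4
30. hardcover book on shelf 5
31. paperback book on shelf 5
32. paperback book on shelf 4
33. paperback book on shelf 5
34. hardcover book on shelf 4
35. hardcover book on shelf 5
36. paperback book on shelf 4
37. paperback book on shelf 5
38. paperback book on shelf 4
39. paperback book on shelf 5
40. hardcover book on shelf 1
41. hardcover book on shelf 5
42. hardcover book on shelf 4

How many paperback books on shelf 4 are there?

8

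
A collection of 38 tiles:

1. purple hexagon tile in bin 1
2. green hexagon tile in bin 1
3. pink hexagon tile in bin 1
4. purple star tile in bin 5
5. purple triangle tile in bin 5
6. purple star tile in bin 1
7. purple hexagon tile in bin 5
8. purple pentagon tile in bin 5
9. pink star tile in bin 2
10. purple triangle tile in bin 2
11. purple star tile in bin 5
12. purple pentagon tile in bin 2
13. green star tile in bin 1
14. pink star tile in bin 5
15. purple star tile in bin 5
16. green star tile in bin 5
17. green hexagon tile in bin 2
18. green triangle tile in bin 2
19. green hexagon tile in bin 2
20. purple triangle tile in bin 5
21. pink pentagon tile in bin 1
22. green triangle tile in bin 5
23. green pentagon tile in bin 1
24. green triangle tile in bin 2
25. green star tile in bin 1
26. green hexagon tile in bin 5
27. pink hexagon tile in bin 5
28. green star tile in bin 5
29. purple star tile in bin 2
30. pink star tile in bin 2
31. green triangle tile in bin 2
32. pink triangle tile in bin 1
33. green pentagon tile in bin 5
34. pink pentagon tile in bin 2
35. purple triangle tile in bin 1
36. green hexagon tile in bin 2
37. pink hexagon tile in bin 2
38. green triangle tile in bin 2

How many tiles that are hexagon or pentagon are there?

16

hexagon: 10; pentagon: 6; together 10 + 6 = 16.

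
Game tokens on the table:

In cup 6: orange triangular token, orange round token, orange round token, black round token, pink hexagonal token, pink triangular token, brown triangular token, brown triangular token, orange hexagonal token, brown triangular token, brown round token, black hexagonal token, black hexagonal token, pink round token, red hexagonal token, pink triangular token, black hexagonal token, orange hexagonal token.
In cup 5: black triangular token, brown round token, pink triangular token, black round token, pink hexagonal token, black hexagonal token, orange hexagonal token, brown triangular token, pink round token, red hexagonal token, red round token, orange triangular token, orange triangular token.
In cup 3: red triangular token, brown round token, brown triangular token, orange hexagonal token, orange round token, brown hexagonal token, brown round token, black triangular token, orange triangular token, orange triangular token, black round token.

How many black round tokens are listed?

3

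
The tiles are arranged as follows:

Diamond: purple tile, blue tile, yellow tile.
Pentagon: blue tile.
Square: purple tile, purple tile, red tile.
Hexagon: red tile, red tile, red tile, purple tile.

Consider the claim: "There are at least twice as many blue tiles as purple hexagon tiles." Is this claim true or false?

True

|blue tiles| = 2.
|purple hexagon tiles| = 1.
The claim requires 2 ≥ 2 × 1 = 2, which holds.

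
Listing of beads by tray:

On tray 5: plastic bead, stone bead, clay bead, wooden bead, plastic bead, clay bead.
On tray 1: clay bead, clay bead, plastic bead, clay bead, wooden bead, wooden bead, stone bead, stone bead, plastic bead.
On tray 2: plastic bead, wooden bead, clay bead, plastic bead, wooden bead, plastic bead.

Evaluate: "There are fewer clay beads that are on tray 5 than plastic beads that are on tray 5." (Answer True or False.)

|clay beads on tray 5| = 2.
|plastic beads on tray 5| = 2.
The claim requires 2 < 2, which does not hold.

False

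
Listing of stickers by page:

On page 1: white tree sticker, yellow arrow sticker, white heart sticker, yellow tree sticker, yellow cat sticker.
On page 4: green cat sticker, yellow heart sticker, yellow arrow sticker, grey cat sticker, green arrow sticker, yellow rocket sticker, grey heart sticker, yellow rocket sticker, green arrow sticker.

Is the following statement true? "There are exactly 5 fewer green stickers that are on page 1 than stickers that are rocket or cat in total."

|green stickers on page 1| = 0.
|stickers that are rocket or cat| = 5.
The claim requires 5 − 0 (= 5) to equal 5, which holds.

True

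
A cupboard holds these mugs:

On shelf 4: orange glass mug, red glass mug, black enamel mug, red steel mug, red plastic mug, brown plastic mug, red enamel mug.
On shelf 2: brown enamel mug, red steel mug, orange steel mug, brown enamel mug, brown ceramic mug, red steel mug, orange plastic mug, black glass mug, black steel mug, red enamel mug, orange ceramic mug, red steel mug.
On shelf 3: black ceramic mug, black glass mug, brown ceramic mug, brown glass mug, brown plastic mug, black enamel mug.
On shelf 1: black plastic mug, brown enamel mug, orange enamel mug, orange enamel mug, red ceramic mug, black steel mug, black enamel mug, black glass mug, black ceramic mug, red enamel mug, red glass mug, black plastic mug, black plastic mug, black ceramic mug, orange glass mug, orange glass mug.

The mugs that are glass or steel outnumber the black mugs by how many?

2

mugs that are glass or steel: 16.
black mugs: 14.
16 − 14 = 2.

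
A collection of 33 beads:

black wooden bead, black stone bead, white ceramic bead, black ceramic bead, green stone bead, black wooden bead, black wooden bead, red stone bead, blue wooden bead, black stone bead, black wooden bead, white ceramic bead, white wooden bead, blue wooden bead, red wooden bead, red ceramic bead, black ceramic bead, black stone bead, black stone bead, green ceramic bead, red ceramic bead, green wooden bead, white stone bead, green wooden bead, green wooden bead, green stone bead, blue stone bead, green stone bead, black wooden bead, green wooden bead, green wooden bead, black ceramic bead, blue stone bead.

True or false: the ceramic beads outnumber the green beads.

False

|ceramic beads| = 8.
|green beads| = 9.
The claim requires 8 > 9, which does not hold.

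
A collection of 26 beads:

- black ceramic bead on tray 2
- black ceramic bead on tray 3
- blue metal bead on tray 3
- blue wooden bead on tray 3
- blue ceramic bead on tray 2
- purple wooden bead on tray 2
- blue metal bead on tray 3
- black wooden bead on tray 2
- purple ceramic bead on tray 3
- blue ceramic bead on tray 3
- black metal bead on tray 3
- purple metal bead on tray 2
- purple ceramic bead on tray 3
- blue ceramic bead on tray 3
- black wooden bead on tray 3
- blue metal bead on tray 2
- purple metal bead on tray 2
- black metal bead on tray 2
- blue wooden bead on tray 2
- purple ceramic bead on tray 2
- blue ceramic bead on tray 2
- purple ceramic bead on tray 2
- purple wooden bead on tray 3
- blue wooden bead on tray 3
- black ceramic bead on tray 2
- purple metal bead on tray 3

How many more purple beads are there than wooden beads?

purple beads: 9.
wooden beads: 7.
9 − 7 = 2.

2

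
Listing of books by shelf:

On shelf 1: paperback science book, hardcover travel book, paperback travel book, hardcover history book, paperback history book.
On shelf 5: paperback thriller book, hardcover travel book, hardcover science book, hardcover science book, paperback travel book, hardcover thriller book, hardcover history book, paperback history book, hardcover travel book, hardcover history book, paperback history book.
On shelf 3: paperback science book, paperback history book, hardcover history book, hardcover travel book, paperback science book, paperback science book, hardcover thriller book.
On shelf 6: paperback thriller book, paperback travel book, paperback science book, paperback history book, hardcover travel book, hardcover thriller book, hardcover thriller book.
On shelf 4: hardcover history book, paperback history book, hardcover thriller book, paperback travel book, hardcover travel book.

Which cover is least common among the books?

paperback

Counts by cover: hardcover 18, paperback 17.
The minimum is 17, held uniquely by paperback.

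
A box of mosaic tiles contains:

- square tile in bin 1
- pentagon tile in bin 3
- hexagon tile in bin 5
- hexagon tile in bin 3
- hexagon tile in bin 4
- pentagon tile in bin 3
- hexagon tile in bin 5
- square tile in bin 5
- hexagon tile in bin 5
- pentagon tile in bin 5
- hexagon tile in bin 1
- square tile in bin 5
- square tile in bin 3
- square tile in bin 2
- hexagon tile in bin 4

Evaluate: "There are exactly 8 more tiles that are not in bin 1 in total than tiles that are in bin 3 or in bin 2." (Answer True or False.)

|tiles that are not in bin 1| = 13.
|tiles in bin 3 or in bin 2| = 5.
The claim requires 13 − 5 (= 8) to equal 8, which holds.

True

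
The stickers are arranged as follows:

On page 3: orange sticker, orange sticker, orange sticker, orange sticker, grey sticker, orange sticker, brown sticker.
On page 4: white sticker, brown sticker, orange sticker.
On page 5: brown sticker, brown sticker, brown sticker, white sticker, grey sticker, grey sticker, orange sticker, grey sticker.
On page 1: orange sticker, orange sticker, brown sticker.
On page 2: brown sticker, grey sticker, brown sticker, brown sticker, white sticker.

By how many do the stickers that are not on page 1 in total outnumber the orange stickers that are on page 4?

stickers that are not on page 1: 23.
orange stickers on page 4: 1.
23 − 1 = 22.

22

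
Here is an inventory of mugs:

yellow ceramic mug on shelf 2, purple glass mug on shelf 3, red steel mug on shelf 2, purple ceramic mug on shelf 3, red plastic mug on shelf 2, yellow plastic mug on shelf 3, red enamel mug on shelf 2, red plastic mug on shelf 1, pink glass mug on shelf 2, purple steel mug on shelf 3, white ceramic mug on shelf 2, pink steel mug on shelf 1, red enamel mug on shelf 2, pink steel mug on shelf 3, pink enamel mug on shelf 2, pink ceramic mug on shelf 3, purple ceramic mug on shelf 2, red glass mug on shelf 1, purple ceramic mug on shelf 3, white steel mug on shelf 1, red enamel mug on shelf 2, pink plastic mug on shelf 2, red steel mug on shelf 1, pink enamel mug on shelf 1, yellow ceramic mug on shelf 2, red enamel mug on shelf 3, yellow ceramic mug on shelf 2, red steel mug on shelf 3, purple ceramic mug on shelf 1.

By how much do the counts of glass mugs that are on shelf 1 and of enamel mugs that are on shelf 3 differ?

glass mugs on shelf 1: 1. enamel mugs on shelf 3: 1.
|1 − 1| = 1 − 1 = 0.

0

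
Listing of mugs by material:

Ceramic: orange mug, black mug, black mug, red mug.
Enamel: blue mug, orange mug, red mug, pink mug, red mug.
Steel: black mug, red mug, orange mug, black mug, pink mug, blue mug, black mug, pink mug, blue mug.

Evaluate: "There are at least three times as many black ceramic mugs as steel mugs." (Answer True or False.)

There are 2 black ceramic mugs.
There are 9 steel mugs.
The claim requires 2 ≥ 3 × 9 = 27, which does not hold.

False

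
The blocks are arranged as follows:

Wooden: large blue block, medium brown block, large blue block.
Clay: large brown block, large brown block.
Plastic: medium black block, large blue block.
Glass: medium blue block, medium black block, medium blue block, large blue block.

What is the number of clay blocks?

2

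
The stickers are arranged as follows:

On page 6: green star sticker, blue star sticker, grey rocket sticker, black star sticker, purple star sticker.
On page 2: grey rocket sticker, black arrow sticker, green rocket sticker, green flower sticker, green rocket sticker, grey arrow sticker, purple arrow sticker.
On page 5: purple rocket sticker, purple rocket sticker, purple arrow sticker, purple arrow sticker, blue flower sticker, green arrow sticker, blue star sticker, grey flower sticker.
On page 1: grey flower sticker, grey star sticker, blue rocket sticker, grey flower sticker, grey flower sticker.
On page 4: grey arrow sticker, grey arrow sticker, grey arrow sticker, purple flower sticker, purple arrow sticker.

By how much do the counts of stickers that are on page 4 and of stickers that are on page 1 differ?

stickers on page 4: 5. stickers on page 1: 5.
|5 − 5| = 5 − 5 = 0.

0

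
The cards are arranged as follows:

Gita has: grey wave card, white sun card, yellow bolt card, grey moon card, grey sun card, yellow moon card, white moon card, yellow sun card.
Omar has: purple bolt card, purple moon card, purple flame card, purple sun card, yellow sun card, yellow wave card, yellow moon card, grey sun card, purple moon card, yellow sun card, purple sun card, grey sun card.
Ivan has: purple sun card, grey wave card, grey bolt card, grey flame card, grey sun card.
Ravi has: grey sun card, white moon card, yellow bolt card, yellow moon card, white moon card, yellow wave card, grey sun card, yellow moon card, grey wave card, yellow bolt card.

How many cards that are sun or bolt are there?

18

bolt: 5; sun: 13; together 5 + 13 = 18.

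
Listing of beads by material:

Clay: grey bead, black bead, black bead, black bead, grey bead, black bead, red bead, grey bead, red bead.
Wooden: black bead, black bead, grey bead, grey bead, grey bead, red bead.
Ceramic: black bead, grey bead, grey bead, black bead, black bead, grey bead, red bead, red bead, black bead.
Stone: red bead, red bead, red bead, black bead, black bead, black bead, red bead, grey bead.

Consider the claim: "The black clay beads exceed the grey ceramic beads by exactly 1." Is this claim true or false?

There are 4 black clay beads.
There are 3 grey ceramic beads.
The claim requires 4 − 3 (= 1) to equal 1, which holds.

True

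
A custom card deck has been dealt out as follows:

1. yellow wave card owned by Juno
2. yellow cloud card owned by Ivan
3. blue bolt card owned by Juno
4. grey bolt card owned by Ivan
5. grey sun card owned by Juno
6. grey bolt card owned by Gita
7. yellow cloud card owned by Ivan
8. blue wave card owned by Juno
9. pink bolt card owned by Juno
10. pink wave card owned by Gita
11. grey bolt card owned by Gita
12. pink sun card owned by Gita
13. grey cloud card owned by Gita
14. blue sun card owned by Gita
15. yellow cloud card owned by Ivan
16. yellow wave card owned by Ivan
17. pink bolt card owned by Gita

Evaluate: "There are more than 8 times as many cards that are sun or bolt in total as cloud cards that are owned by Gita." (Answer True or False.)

cards that are sun or bolt: 9.
cloud cards owned by Gita: 1.
The claim requires 9 > 8 × 1 = 8, which holds.

True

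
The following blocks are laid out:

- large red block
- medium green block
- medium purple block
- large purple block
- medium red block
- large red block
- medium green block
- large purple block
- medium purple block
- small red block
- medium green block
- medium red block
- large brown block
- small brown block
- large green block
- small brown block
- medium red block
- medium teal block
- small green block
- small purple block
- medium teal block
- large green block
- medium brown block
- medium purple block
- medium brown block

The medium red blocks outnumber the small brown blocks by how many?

medium red blocks: 3.
small brown blocks: 2.
3 − 2 = 1.

1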